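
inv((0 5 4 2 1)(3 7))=(0 1 2 4 5)(3 7)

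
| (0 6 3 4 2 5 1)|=7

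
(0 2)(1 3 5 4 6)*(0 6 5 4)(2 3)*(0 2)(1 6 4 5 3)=(0 1)(2 4 3 5)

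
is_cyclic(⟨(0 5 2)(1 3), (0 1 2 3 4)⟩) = no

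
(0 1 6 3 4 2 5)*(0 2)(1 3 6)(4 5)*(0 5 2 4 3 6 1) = (0 6 1)(2 3)(4 5)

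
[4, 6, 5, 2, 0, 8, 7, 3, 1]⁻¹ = [4, 8, 3, 7, 0, 2, 1, 6, 5]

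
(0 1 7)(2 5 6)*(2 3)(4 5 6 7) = (0 1 4 5 7)(2 6 3)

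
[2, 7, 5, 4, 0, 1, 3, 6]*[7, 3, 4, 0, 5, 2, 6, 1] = [4, 1, 2, 5, 7, 3, 0, 6] 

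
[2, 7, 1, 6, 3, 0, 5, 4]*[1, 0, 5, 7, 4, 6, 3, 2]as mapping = [0→5, 1→2, 2→0, 3→3, 4→7, 5→1, 6→6, 7→4]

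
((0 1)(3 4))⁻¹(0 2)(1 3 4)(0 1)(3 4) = (0 4 3)(1 2)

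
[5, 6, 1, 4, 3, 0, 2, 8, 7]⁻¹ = [5, 2, 6, 4, 3, 0, 1, 8, 7]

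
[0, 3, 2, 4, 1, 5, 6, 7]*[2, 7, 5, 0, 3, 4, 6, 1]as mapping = [0→2, 1→0, 2→5, 3→3, 4→7, 5→4, 6→6, 7→1]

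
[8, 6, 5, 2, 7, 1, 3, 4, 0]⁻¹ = [8, 5, 3, 6, 7, 2, 1, 4, 0]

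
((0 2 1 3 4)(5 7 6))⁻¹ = (0 4 3 1 2)(5 6 7)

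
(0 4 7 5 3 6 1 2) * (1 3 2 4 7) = (0 7 5 2)(1 4)(3 6)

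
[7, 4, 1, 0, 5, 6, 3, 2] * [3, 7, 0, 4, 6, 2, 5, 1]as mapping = [0→1, 1→6, 2→7, 3→3, 4→2, 5→5, 6→4, 7→0]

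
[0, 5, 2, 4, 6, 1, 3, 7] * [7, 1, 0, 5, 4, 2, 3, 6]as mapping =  [0→7, 1→2, 2→0, 3→4, 4→3, 5→1, 6→5, 7→6]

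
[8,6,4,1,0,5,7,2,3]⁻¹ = [4,3,7,8,2,5,1,6,0]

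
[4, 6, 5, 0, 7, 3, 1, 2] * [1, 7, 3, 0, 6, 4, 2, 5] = [6, 2, 4, 1, 5, 0, 7, 3]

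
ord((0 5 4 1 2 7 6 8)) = 8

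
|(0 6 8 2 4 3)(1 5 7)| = 6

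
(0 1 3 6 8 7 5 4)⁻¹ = (0 4 5 7 8 6 3 1)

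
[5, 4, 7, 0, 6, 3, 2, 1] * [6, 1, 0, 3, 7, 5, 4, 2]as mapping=[0→5, 1→7, 2→2, 3→6, 4→4, 5→3, 6→0, 7→1]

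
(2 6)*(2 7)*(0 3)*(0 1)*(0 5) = (0 3 1 5)(2 6 7)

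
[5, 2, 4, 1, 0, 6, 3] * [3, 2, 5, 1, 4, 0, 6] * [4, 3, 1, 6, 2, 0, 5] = [4, 0, 2, 1, 6, 5, 3]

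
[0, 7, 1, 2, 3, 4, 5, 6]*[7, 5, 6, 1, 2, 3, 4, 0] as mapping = [0→7, 1→0, 2→5, 3→6, 4→1, 5→2, 6→3, 7→4] 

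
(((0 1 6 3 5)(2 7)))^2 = (0 6 5 1 3)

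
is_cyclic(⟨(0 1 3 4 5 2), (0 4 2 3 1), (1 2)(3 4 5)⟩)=no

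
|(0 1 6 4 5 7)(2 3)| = 6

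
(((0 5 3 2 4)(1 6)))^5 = (1 6)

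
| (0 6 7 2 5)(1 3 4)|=15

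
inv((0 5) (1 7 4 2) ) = (0 5) (1 2 4 7) 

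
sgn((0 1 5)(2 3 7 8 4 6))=-1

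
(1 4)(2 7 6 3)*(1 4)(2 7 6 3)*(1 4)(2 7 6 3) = (1 4)(2 3 6 7)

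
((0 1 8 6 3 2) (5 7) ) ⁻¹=(0 2 3 6 8 1) (5 7) 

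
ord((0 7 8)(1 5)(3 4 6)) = 6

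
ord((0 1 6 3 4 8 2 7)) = 8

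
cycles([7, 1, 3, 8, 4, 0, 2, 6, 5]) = (0 7 6 2 3 8 5)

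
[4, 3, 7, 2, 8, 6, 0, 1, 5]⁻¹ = [6, 7, 3, 1, 0, 8, 5, 2, 4]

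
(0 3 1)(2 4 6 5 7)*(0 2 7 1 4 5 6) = (0 3 4)(1 2 5)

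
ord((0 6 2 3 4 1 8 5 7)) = 9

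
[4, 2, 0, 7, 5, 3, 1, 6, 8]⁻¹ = [2, 6, 1, 5, 0, 4, 7, 3, 8]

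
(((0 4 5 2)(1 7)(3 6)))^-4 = ()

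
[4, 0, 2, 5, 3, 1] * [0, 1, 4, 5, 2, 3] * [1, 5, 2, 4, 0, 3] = [2, 1, 0, 4, 3, 5]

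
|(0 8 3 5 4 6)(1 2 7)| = 6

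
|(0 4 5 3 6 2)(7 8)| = 6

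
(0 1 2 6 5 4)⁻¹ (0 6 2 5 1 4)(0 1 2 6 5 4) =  (0 1 5 6 4 2)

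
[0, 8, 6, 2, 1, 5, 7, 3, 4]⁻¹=[0, 4, 3, 7, 8, 5, 2, 6, 1]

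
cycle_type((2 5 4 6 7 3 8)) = 7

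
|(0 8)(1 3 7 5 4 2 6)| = 14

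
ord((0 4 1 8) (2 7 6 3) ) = 4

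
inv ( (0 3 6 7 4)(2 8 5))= (0 4 7 6 3)(2 5 8)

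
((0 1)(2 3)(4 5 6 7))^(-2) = (4 6)(5 7)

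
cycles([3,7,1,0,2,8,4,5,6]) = (0 3)(1 7 5 8 6 4 2)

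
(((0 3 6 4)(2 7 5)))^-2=(0 6)(2 7 5)(3 4)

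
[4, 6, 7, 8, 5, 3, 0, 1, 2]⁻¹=[6, 7, 8, 5, 0, 4, 1, 2, 3]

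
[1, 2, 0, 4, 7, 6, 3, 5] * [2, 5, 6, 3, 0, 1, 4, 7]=[5, 6, 2, 0, 7, 4, 3, 1]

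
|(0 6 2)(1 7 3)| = 3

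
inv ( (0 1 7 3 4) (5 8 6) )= (0 4 3 7 1) (5 6 8) 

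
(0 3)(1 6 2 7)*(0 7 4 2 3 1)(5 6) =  (0 1 5 6 3 7)(2 4)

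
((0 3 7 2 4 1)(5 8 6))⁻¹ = (0 1 4 2 7 3)(5 6 8)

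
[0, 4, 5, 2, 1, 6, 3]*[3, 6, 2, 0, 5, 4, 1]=[3, 5, 4, 2, 6, 1, 0] 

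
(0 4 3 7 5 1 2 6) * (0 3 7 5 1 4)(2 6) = (1 6 3 5 4 7)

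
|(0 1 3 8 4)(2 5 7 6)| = 20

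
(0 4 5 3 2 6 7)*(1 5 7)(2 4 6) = (0 6 1 5 3 4 7)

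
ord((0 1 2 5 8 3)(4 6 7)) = 6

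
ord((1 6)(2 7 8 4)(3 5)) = 4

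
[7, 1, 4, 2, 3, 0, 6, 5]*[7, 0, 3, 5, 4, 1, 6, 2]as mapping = [0→2, 1→0, 2→4, 3→3, 4→5, 5→7, 6→6, 7→1]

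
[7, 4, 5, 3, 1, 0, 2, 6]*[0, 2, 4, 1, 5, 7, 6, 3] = [3, 5, 7, 1, 2, 0, 4, 6]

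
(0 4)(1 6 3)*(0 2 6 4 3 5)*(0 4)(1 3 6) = (0 6 5 4 2 1)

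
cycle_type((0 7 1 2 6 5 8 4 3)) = 9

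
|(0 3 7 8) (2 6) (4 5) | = 4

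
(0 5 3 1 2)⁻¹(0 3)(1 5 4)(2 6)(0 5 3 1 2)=(0 6)(1 5)(2 3 4)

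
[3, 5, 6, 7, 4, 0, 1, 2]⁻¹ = [5, 6, 7, 0, 4, 1, 2, 3]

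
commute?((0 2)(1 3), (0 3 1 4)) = no:(0 2)(1 3)*(0 3 1 4) = (0 2 3 4), (0 3 1 4)*(0 2)(1 3) = (0 1 4 2)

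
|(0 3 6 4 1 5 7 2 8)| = 9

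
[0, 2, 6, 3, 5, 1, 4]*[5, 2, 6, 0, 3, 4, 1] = [5, 6, 1, 0, 4, 2, 3]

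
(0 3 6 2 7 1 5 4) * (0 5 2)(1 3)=(0 1 2 7 3 6)(4 5)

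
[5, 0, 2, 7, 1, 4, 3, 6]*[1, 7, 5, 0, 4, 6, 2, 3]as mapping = [0→6, 1→1, 2→5, 3→3, 4→7, 5→4, 6→0, 7→2]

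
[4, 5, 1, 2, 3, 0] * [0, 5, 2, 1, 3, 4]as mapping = [0→3, 1→4, 2→5, 3→2, 4→1, 5→0]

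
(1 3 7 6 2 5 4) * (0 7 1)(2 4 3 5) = (0 7 6 4)(1 5 3)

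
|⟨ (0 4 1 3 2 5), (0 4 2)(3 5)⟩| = 720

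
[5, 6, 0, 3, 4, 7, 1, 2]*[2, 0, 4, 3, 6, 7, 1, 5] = [7, 1, 2, 3, 6, 5, 0, 4]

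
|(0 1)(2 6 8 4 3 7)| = 6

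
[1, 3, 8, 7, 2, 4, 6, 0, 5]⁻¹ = [7, 0, 4, 1, 5, 8, 6, 3, 2]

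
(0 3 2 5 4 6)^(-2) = (0 4 2)(3 6 5)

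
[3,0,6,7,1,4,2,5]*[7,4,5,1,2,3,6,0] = [1,7,6,0,4,2,5,3]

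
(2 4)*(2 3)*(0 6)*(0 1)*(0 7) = (0 6 1 7)(2 4 3)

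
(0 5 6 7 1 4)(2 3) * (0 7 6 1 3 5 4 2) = (0 4 7 3)(1 2 5)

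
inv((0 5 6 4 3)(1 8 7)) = (0 3 4 6 5)(1 7 8)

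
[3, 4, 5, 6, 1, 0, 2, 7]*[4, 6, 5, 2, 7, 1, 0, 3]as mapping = [0→2, 1→7, 2→1, 3→0, 4→6, 5→4, 6→5, 7→3]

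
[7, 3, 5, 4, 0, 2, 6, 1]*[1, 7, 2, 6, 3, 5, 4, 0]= [0, 6, 5, 3, 1, 2, 4, 7] 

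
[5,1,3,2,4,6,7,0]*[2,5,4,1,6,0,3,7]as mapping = [0→0,1→5,2→1,3→4,4→6,5→3,6→7,7→2]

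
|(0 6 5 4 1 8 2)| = 7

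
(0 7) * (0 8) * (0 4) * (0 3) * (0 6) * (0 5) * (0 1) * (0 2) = (0 7 8 4 3 6 5 1 2)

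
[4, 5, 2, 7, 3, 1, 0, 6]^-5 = [0, 5, 2, 3, 4, 1, 6, 7]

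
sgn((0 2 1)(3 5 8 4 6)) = 1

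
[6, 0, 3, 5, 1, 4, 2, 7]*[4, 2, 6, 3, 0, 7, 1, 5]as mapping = [0→1, 1→4, 2→3, 3→7, 4→2, 5→0, 6→6, 7→5]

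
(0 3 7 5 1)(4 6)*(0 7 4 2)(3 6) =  (0 6 2)(1 7 5)(3 4)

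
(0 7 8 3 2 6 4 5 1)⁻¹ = (0 1 5 4 6 2 3 8 7)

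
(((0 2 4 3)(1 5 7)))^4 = (1 5 7)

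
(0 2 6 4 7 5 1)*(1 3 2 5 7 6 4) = (0 5 3 2 4 6 1)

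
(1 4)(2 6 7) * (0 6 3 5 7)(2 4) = (0 6)(1 2 3 5 7 4)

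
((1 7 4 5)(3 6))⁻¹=(1 5 4 7)(3 6)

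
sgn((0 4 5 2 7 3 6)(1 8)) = -1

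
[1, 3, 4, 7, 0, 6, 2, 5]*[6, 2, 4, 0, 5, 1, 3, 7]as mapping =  [0→2, 1→0, 2→5, 3→7, 4→6, 5→3, 6→4, 7→1]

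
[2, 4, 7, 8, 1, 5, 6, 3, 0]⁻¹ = [8, 4, 0, 7, 1, 5, 6, 2, 3]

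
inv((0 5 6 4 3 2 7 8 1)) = (0 1 8 7 2 3 4 6 5)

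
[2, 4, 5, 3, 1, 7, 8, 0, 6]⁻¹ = [7, 4, 0, 3, 1, 2, 8, 5, 6]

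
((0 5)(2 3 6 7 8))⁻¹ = (0 5)(2 8 7 6 3)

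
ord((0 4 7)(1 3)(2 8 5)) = 6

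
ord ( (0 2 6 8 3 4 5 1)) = 8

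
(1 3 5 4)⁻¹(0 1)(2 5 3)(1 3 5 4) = (0 3)(2 4 5)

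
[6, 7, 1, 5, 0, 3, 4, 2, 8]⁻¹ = [4, 2, 7, 5, 6, 3, 0, 1, 8]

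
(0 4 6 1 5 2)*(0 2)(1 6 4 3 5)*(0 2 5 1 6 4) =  (0 3 1 6 4)(2 5)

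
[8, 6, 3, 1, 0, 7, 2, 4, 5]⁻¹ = [4, 3, 6, 2, 7, 8, 1, 5, 0]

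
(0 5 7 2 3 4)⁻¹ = (0 4 3 2 7 5)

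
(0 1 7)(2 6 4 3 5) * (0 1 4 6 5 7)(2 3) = (0 4 2 5 3 7 1)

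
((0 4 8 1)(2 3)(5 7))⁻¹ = (0 1 8 4)(2 3)(5 7)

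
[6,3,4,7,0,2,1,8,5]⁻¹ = [4,6,5,1,2,8,0,3,7]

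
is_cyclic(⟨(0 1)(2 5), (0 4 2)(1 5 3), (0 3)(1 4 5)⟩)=no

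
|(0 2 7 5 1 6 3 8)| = 8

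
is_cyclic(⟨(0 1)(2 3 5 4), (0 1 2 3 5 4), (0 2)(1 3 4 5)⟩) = no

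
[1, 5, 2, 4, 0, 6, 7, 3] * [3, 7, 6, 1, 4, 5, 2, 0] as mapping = [0→7, 1→5, 2→6, 3→4, 4→3, 5→2, 6→0, 7→1] 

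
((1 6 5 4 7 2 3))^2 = (1 5 7 3 6 4 2)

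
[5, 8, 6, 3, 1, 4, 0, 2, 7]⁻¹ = [6, 4, 7, 3, 5, 0, 2, 8, 1]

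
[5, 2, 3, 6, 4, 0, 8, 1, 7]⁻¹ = [5, 7, 1, 2, 4, 0, 3, 8, 6]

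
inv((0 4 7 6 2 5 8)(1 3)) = (0 8 5 2 6 7 4)(1 3)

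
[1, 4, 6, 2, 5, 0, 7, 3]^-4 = [0, 1, 2, 3, 4, 5, 6, 7]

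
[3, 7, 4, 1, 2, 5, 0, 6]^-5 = [0, 1, 4, 3, 2, 5, 6, 7]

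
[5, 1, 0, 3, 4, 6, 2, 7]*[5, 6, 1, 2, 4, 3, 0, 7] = [3, 6, 5, 2, 4, 0, 1, 7]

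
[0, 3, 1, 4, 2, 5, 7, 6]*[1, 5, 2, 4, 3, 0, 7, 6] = [1, 4, 5, 3, 2, 0, 6, 7]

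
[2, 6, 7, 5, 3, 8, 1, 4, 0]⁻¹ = [8, 6, 0, 4, 7, 3, 1, 2, 5]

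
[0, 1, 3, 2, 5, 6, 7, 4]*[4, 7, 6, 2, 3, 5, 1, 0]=[4, 7, 2, 6, 5, 1, 0, 3]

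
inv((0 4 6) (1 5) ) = (0 6 4) (1 5) 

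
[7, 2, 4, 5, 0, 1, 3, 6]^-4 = [5, 7, 6, 4, 3, 0, 2, 1]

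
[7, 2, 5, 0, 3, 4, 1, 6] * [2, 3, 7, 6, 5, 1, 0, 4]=[4, 7, 1, 2, 6, 5, 3, 0]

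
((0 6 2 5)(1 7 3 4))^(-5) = (0 5 2 6)(1 4 3 7)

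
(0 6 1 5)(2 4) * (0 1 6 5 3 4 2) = (0 5 1 3 4)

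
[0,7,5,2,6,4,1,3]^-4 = [0,2,6,4,7,1,3,5]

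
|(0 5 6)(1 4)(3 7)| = 6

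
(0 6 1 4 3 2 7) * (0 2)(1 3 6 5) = (0 5 1 4 6 3)(2 7)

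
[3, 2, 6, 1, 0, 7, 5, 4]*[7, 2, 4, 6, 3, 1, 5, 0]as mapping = [0→6, 1→4, 2→5, 3→2, 4→7, 5→0, 6→1, 7→3]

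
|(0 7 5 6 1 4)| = 6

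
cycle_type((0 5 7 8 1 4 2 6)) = 8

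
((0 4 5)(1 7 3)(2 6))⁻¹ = (0 5 4)(1 3 7)(2 6)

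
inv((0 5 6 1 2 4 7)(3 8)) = (0 7 4 2 1 6 5)(3 8)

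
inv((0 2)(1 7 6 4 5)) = (0 2)(1 5 4 6 7)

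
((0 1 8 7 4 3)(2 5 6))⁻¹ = (0 3 4 7 8 1)(2 6 5)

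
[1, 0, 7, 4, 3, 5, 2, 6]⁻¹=[1, 0, 6, 4, 3, 5, 7, 2]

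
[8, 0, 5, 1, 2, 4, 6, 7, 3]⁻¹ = [1, 3, 4, 8, 5, 2, 6, 7, 0]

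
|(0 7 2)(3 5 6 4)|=12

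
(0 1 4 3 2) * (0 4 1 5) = (0 5)(2 4 3)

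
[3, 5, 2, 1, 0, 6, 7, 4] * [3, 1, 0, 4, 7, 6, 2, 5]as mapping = [0→4, 1→6, 2→0, 3→1, 4→3, 5→2, 6→5, 7→7]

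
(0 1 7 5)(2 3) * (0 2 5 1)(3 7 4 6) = (1 4 6 3 5 2 7)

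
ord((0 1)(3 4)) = 2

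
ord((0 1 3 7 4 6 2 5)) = 8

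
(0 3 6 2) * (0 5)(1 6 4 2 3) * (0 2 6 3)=(0 1 3 4 6)(2 5)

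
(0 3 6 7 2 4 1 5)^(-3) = (0 4 6 5 2 3 1 7)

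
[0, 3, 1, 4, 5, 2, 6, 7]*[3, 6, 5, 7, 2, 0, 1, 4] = [3, 7, 6, 2, 0, 5, 1, 4]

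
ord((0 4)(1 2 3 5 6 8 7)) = 14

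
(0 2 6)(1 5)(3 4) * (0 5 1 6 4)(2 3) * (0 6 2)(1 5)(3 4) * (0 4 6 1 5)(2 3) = (0 6 5 3 1)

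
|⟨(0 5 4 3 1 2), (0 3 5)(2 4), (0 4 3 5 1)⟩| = 720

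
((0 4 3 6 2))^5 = ()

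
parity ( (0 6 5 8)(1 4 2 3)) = even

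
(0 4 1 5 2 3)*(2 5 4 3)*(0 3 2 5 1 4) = (0 2 5 1) 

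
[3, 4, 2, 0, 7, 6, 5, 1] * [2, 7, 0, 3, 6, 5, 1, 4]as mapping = [0→3, 1→6, 2→0, 3→2, 4→4, 5→1, 6→5, 7→7]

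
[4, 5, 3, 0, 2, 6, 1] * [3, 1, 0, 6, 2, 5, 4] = [2, 5, 6, 3, 0, 4, 1]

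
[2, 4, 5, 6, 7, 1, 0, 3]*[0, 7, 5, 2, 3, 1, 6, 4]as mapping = [0→5, 1→3, 2→1, 3→6, 4→4, 5→7, 6→0, 7→2]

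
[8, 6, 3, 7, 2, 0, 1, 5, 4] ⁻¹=[5, 6, 4, 2, 8, 7, 1, 3, 0] 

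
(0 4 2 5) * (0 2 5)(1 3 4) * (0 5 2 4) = (0 1 3)(2 5 4)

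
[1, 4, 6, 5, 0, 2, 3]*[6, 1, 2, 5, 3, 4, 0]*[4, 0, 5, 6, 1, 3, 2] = [0, 6, 4, 1, 2, 5, 3]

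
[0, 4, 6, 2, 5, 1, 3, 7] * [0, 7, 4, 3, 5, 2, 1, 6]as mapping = [0→0, 1→5, 2→1, 3→4, 4→2, 5→7, 6→3, 7→6]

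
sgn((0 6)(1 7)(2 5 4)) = 1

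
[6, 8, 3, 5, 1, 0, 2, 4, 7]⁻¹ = [5, 4, 6, 2, 7, 3, 0, 8, 1]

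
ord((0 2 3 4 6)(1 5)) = 10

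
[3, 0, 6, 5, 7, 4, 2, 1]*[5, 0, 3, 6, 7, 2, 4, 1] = [6, 5, 4, 2, 1, 7, 3, 0]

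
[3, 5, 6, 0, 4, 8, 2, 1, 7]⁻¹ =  [3, 7, 6, 0, 4, 1, 2, 8, 5]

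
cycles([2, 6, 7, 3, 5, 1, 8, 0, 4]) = (0 2 7) (1 6 8 4 5) 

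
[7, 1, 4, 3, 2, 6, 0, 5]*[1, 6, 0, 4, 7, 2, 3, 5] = [5, 6, 7, 4, 0, 3, 1, 2]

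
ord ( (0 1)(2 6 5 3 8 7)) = 6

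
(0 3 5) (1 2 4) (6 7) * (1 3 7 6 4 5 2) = (0 7 4 3 2 5) 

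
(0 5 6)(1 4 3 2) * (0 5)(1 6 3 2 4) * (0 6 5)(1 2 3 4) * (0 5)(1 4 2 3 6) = (0 1 3 4 6 5 2)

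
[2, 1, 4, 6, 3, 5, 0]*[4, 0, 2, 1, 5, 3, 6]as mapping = [0→2, 1→0, 2→5, 3→6, 4→1, 5→3, 6→4]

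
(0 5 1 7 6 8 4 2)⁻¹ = (0 2 4 8 6 7 1 5)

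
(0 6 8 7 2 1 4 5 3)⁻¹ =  (0 3 5 4 1 2 7 8 6)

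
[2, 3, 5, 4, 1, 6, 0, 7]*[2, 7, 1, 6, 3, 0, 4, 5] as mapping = [0→1, 1→6, 2→0, 3→3, 4→7, 5→4, 6→2, 7→5] 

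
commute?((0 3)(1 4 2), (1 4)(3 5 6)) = no:(0 3)(1 4 2)*(1 4)(3 5 6) = (0 5 6 3)(2 4), (1 4)(3 5 6)*(0 3)(1 4 2) = (0 3 5 6)(1 2)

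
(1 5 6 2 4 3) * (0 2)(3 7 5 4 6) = (0 2 6)(1 4 7 5 3)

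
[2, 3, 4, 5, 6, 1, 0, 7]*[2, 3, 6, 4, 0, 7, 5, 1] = [6, 4, 0, 7, 5, 3, 2, 1]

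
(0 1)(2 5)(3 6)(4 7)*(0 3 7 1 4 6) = (0 4 1 3)(2 5)(6 7)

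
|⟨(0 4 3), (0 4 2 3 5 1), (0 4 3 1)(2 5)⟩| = 720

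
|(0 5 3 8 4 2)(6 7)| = 6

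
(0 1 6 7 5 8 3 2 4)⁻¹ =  (0 4 2 3 8 5 7 6 1)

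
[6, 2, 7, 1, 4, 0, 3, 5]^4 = [2, 0, 6, 5, 4, 1, 7, 3]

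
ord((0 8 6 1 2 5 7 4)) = 8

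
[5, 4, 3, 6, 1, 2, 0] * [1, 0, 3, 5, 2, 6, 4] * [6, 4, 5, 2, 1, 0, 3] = [3, 5, 0, 1, 6, 2, 4] 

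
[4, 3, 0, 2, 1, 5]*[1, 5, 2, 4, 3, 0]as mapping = [0→3, 1→4, 2→1, 3→2, 4→5, 5→0]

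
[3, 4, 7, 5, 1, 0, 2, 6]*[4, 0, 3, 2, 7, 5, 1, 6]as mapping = [0→2, 1→7, 2→6, 3→5, 4→0, 5→4, 6→3, 7→1]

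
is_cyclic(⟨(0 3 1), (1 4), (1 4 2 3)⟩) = no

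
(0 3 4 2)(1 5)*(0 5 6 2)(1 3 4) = (0 4)(1 6 2 5 3)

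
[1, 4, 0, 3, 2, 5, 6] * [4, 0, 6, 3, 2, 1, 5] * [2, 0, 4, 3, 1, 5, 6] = [2, 4, 1, 3, 6, 0, 5]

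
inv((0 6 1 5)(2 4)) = (0 5 1 6)(2 4)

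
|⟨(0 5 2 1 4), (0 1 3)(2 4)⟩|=720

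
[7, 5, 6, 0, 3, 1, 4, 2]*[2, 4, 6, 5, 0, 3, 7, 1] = [1, 3, 7, 2, 5, 4, 0, 6]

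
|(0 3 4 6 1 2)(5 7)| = 6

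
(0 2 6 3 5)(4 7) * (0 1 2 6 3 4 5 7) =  (0 6 4)(1 2 3 7 5)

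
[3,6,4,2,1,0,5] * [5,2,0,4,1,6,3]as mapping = [0→4,1→3,2→1,3→0,4→2,5→5,6→6]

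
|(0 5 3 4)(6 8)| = 4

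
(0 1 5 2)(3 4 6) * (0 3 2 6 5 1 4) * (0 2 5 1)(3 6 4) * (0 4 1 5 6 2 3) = (1 4 5)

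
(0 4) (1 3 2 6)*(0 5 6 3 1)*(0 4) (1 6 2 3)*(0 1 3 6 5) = (0 1 5 2 3 6 4) 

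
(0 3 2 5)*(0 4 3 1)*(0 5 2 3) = (0 1 5 4)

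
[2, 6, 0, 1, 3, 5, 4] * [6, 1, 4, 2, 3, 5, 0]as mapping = [0→4, 1→0, 2→6, 3→1, 4→2, 5→5, 6→3]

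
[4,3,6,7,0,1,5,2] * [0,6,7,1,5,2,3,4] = [5,1,3,4,0,6,2,7]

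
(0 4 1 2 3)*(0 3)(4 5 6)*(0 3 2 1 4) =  (0 5 6)(2 3)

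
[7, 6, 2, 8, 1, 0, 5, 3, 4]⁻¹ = [5, 4, 2, 7, 8, 6, 1, 0, 3]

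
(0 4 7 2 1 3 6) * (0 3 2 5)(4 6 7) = (0 6 3 7 5)(1 2)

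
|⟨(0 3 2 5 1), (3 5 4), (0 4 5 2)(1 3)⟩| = 360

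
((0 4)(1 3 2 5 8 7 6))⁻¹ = (0 4)(1 6 7 8 5 2 3)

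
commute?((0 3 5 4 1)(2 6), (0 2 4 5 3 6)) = no:(0 3 5 4 1)(2 6)*(0 2 4 5 3 6) = (0 6 4 1 2), (0 2 4 5 3 6)*(0 3 5 4 1)(2 6) = (0 6 3 2 1)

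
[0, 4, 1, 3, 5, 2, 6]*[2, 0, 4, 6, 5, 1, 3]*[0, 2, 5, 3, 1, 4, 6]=[5, 4, 0, 6, 2, 1, 3]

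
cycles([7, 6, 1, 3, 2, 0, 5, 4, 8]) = (0 7 4 2 1 6 5)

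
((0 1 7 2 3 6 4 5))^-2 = (0 4 3 7)(1 5 6 2)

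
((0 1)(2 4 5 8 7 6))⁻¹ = (0 1)(2 6 7 8 5 4)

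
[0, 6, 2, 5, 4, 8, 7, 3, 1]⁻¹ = [0, 8, 2, 7, 4, 3, 1, 6, 5]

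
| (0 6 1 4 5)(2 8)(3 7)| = 10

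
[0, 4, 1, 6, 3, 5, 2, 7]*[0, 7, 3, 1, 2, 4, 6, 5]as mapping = [0→0, 1→2, 2→7, 3→6, 4→1, 5→4, 6→3, 7→5]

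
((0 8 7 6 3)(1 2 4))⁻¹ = (0 3 6 7 8)(1 4 2)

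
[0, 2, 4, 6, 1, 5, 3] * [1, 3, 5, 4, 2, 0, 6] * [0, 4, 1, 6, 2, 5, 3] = [4, 5, 1, 3, 6, 0, 2]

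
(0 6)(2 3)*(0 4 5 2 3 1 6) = (1 6 4 5 2)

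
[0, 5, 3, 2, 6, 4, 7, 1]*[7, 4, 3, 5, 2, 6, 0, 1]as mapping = [0→7, 1→6, 2→5, 3→3, 4→0, 5→2, 6→1, 7→4]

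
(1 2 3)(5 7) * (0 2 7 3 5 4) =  (0 2 5 3 1 7 4)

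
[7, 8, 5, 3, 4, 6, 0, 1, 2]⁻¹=[6, 7, 8, 3, 4, 2, 5, 0, 1]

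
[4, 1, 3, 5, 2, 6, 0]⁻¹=[6, 1, 4, 2, 0, 3, 5]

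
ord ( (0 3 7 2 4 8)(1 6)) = 6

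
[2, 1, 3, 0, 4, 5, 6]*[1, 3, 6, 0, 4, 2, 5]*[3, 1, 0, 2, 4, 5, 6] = [6, 2, 3, 1, 4, 0, 5]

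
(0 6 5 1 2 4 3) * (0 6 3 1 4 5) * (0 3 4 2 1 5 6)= (0 4 5 2 6 3)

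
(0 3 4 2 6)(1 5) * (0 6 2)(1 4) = (0 3 1 5 4)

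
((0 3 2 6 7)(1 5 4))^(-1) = (0 7 6 2 3)(1 4 5)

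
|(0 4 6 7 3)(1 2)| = 10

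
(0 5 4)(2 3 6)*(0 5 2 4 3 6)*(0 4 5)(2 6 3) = (0 6 5 2 3 4)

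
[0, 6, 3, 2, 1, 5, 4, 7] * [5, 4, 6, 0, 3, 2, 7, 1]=[5, 7, 0, 6, 4, 2, 3, 1]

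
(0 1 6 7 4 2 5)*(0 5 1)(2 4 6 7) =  (1 7 6 2)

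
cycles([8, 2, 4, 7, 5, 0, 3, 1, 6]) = (0 8 6 3 7 1 2 4 5)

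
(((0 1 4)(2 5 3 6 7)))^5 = (0 4 1)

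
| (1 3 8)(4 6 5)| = 3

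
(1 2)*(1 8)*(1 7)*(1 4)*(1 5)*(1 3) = (1 2 8 7 4 5 3)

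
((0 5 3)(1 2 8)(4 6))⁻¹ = (0 3 5)(1 8 2)(4 6)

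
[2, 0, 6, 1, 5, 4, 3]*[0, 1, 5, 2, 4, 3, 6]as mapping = [0→5, 1→0, 2→6, 3→1, 4→3, 5→4, 6→2]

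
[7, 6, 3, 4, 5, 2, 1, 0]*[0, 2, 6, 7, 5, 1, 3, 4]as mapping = [0→4, 1→3, 2→7, 3→5, 4→1, 5→6, 6→2, 7→0]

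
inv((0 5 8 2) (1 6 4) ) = (0 2 8 5) (1 4 6) 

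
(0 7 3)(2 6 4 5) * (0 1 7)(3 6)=(1 7 6 4 5 2 3)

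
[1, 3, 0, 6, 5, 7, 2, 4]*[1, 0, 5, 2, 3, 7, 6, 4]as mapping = [0→0, 1→2, 2→1, 3→6, 4→7, 5→4, 6→5, 7→3]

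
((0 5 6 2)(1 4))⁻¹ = (0 2 6 5)(1 4)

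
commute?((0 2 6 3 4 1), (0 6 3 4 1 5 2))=no:(0 2 6 3 4 1)*(0 6 3 4 1 5 2)=(1 6 4 5 2 3), (0 6 3 4 1 5 2)*(0 2 6 3 4 1)=(0 3 1 5 6 4)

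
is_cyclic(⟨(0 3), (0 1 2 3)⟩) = no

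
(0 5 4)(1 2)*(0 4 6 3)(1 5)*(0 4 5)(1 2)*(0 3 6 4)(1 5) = (0 2 3)(1 5 4)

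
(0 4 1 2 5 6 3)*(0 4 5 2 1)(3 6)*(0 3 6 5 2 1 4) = (0 2 1 4 3)(5 6)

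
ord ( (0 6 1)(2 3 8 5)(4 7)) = 12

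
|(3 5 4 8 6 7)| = 6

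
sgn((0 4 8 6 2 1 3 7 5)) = 1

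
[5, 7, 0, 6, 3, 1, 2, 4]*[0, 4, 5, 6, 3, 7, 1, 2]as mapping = [0→7, 1→2, 2→0, 3→1, 4→6, 5→4, 6→5, 7→3]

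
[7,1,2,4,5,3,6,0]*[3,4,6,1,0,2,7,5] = [5,4,6,0,2,1,7,3]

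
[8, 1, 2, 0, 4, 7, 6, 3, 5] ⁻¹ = [3, 1, 2, 7, 4, 8, 6, 5, 0] 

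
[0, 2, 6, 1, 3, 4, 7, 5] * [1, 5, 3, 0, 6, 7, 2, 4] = [1, 3, 2, 5, 0, 6, 4, 7]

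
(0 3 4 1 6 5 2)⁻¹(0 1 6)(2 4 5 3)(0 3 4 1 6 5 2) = (0 1 2 4)(3 6 5)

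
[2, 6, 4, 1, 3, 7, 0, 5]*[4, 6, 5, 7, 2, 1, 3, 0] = [5, 3, 2, 6, 7, 0, 4, 1]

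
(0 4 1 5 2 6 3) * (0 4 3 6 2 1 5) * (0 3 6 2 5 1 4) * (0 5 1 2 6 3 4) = (0 3 5)(1 4 2)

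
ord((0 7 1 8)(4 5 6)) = 12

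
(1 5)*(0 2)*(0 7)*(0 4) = (0 2 7 4)(1 5)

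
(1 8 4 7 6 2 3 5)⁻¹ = (1 5 3 2 6 7 4 8)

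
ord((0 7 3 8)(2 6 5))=12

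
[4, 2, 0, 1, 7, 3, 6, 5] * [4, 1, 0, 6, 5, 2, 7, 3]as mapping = [0→5, 1→0, 2→4, 3→1, 4→3, 5→6, 6→7, 7→2]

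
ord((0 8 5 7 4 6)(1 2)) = 6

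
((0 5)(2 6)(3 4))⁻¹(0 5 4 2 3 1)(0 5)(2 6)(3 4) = (0 3 6 4 1 5)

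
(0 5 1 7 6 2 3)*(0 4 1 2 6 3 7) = (0 5 2 7 3 4 1)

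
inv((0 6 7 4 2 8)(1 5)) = (0 8 2 4 7 6)(1 5)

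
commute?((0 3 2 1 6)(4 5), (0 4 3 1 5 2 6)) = no:(0 3 2 1 6)(4 5)*(0 4 3 1 5 2 6) = (0 1)(2 5 3 6 4), (0 4 3 1 5 2 6)*(0 3 2 1 6)(4 5) = (0 5 1 4 2)(3 6)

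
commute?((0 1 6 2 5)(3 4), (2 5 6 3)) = no:(0 1 6 2 5)(3 4)*(2 5 6 3) = (0 1 3 4 2 6 5), (2 5 6 3)*(0 1 6 2 5)(3 4) = (0 1 6 4 3 5 2)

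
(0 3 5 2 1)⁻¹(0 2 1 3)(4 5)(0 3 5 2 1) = (0 5 3 1)(2 4)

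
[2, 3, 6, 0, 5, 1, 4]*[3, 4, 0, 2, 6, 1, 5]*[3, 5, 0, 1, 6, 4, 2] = [3, 0, 4, 1, 5, 6, 2]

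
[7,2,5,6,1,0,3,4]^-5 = [7,2,5,6,1,0,3,4]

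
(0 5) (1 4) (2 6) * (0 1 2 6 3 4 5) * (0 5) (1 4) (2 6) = (0 5 4 6 2 3 1) 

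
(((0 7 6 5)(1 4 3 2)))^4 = ()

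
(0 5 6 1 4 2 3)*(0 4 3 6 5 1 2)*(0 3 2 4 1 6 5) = (0 6 4 3 1 2 5)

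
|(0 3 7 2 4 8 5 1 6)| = 9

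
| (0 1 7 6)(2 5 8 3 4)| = 20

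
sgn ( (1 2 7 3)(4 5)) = 1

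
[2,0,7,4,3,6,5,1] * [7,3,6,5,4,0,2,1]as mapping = [0→6,1→7,2→1,3→4,4→5,5→2,6→0,7→3]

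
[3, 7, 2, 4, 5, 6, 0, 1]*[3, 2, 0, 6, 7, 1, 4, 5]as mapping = [0→6, 1→5, 2→0, 3→7, 4→1, 5→4, 6→3, 7→2]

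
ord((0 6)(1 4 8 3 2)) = 10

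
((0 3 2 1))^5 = (0 3 2 1)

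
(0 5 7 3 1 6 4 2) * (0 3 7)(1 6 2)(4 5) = (0 4 1 2 3 6 5)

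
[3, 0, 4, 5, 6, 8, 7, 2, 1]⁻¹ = [1, 8, 7, 0, 2, 3, 4, 6, 5]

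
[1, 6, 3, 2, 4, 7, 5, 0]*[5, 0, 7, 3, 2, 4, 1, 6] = [0, 1, 3, 7, 2, 6, 4, 5]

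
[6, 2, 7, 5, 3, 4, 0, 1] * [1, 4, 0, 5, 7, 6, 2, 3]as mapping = [0→2, 1→0, 2→3, 3→6, 4→5, 5→7, 6→1, 7→4]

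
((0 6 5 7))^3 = (0 7 5 6)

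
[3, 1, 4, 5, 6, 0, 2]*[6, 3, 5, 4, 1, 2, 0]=[4, 3, 1, 2, 0, 6, 5]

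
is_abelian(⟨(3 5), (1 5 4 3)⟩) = no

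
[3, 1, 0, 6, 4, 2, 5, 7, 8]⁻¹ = [2, 1, 5, 0, 4, 6, 3, 7, 8]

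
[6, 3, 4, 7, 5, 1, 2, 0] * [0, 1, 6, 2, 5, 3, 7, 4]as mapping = [0→7, 1→2, 2→5, 3→4, 4→3, 5→1, 6→6, 7→0]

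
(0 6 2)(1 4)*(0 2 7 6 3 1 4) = (0 3 1)(6 7)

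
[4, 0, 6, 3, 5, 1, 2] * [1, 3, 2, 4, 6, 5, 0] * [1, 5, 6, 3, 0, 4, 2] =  [2, 5, 1, 0, 4, 3, 6]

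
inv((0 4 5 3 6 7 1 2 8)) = (0 8 2 1 7 6 3 5 4)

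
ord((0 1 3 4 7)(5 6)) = 10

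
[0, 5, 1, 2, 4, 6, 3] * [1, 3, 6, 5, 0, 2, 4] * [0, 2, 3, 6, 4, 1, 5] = [2, 3, 6, 5, 0, 4, 1]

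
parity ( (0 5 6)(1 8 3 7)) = odd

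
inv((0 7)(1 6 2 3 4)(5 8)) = (0 7)(1 4 3 2 6)(5 8)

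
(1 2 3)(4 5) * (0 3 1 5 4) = (0 3 5)(1 2)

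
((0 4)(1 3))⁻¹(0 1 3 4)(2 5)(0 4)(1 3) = (0 4 3 1)(2 5)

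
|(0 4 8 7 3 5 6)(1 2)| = 14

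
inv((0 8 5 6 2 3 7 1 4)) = (0 4 1 7 3 2 6 5 8)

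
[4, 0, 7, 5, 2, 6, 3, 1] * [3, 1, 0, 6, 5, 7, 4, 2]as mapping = [0→5, 1→3, 2→2, 3→7, 4→0, 5→4, 6→6, 7→1]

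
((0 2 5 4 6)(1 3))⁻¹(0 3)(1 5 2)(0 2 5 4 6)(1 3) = (1 2)(3 4 5)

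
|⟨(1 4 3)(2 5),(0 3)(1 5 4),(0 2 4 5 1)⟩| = 720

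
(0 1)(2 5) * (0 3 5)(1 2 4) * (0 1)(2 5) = (0 5 4)(1 3 2)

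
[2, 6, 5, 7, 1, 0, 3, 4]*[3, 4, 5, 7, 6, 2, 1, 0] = [5, 1, 2, 0, 4, 3, 7, 6]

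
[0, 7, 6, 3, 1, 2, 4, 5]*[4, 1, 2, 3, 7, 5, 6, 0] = [4, 0, 6, 3, 1, 2, 7, 5]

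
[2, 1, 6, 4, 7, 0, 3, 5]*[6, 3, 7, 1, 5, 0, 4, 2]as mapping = [0→7, 1→3, 2→4, 3→5, 4→2, 5→6, 6→1, 7→0]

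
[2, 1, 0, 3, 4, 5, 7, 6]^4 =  [0, 1, 2, 3, 4, 5, 6, 7]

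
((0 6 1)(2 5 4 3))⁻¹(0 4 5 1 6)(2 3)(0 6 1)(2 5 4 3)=(0 1 6 3 4)(2 5)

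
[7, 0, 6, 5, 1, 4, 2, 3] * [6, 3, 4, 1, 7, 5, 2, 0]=[0, 6, 2, 5, 3, 7, 4, 1]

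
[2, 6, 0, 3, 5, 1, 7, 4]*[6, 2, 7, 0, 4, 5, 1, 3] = [7, 1, 6, 0, 5, 2, 3, 4]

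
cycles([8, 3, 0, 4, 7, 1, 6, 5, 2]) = (0 8 2)(1 3 4 7 5)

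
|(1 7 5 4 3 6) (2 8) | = 6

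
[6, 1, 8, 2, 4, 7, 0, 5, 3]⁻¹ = [6, 1, 3, 8, 4, 7, 0, 5, 2]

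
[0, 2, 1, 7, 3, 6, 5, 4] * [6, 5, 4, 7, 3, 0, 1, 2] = [6, 4, 5, 2, 7, 1, 0, 3]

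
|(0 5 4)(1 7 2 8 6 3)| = 6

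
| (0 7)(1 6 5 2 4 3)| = 6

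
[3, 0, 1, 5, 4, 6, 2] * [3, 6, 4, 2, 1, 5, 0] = [2, 3, 6, 5, 1, 0, 4]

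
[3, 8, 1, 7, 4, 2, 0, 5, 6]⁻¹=[6, 2, 5, 0, 4, 7, 8, 3, 1]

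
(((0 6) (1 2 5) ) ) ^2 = (1 5 2) 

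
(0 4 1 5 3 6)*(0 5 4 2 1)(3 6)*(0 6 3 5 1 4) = (0 2 4 6 1)(3 5)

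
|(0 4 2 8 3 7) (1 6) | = 6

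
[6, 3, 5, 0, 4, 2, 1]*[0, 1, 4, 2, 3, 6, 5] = [5, 2, 6, 0, 3, 4, 1]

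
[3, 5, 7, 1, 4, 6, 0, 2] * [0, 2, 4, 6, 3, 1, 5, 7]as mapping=[0→6, 1→1, 2→7, 3→2, 4→3, 5→5, 6→0, 7→4]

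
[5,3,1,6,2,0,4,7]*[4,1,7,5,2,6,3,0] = [6,5,1,3,7,4,2,0]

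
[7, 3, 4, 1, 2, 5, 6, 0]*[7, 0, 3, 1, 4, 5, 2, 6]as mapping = [0→6, 1→1, 2→4, 3→0, 4→3, 5→5, 6→2, 7→7]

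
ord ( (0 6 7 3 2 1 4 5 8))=9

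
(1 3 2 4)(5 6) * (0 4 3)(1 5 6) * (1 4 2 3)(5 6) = (0 2 1)(4 6 5)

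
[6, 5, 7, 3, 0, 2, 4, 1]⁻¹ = [4, 7, 5, 3, 6, 1, 0, 2]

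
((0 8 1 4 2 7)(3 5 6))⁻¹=(0 7 2 4 1 8)(3 6 5)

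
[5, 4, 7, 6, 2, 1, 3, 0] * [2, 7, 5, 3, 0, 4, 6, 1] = [4, 0, 1, 6, 5, 7, 3, 2]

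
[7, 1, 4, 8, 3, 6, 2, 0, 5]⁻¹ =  [7, 1, 6, 4, 2, 8, 5, 0, 3]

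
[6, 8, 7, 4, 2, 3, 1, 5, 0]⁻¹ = [8, 6, 4, 5, 3, 7, 0, 2, 1]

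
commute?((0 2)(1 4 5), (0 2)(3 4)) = no:(0 2)(1 4 5)*(0 2)(3 4) = (1 3 4 5), (0 2)(3 4)*(0 2)(1 4 5) = (1 4 3 5)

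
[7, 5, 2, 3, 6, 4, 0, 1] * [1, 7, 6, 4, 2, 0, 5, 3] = [3, 0, 6, 4, 5, 2, 1, 7]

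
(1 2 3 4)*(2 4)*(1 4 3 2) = (1 3) 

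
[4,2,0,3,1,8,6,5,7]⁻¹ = [2,4,1,3,0,7,6,8,5]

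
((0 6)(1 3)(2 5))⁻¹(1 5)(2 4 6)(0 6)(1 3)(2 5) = (0 5 4)(2 3)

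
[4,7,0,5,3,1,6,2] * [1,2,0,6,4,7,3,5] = [4,5,1,7,6,2,3,0]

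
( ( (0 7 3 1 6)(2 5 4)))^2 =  (0 3 6 7 1)(2 4 5)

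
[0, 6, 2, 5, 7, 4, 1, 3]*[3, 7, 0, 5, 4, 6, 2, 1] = [3, 2, 0, 6, 1, 4, 7, 5] 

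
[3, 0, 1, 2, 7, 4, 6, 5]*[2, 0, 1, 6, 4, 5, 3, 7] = [6, 2, 0, 1, 7, 4, 3, 5]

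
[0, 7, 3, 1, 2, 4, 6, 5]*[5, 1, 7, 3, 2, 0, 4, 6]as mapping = [0→5, 1→6, 2→3, 3→1, 4→7, 5→2, 6→4, 7→0]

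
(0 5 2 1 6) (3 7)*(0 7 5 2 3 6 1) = (0 2) (3 5) (6 7) 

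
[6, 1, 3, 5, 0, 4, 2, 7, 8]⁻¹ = [4, 1, 6, 2, 5, 3, 0, 7, 8]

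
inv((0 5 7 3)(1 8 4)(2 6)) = (0 3 7 5)(1 4 8)(2 6)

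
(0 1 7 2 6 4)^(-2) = (0 6 7)(1 4 2)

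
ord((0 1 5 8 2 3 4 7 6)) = 9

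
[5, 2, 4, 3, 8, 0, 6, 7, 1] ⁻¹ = [5, 8, 1, 3, 2, 0, 6, 7, 4] 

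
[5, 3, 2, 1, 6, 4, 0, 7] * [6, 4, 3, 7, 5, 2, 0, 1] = [2, 7, 3, 4, 0, 5, 6, 1] 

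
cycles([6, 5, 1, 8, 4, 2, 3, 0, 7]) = (0 6 3 8 7)(1 5 2)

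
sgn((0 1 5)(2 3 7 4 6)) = 1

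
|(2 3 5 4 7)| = 5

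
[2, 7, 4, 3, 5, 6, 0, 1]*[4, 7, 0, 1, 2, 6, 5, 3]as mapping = [0→0, 1→3, 2→2, 3→1, 4→6, 5→5, 6→4, 7→7]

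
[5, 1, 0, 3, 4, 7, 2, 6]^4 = [2, 1, 6, 3, 4, 0, 7, 5]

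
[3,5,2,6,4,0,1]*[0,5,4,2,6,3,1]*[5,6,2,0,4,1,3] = [2,0,4,6,3,5,1]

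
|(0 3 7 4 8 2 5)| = 7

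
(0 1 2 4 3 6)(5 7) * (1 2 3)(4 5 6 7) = (0 2 5 4 1 3 7 6)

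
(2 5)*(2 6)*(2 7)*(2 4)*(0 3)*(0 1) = (0 3 1)(2 5 6 7 4)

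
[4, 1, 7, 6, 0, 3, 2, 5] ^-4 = [0, 1, 7, 6, 4, 3, 2, 5] 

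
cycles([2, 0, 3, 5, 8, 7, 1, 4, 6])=(0 2 3 5 7 4 8 6 1)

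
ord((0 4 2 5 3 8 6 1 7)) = 9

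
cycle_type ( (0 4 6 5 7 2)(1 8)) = 2.6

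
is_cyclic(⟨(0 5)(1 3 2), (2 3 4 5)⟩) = no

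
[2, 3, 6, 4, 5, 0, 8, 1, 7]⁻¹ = [5, 7, 0, 1, 3, 4, 2, 8, 6]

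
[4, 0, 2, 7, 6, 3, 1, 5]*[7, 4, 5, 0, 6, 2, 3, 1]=[6, 7, 5, 1, 3, 0, 4, 2]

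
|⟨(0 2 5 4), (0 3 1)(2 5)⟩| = 720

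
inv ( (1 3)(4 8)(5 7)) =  (1 3)(4 8)(5 7)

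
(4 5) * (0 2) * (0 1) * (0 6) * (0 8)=(0 2 1 6 8)(4 5)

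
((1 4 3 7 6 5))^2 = (1 3 6)(4 7 5)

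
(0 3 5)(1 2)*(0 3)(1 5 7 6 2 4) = (1 4)(2 5 3 7 6)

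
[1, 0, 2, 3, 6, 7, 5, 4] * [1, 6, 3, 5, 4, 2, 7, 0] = [6, 1, 3, 5, 7, 0, 2, 4]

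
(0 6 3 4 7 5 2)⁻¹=(0 2 5 7 4 3 6)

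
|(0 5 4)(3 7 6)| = 3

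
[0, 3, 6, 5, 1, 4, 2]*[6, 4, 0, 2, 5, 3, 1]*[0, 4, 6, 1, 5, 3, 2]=[2, 6, 4, 1, 5, 3, 0]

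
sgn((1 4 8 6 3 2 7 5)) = -1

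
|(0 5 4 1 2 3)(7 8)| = 6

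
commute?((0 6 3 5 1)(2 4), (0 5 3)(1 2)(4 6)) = no:(0 6 3 5 1)(2 4)*(0 5 3)(1 2)(4 6) = (0 4 1 5 2 6), (0 5 3)(1 2)(4 6)*(0 6 3 5 1)(2 4) = (0 1 4 3 6 2)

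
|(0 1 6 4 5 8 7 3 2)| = 9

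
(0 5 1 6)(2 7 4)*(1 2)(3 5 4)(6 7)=(0 4 1 7 3 5 2 6)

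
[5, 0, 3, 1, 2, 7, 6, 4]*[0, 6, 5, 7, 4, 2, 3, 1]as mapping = [0→2, 1→0, 2→7, 3→6, 4→5, 5→1, 6→3, 7→4]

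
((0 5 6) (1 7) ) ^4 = (0 5 6) 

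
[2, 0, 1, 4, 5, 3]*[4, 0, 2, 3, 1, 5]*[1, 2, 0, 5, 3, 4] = [0, 3, 1, 2, 4, 5]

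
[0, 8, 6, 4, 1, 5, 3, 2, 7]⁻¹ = [0, 4, 7, 6, 3, 5, 2, 8, 1]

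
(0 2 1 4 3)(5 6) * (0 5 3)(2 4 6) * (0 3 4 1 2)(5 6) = (0 1 5)(3 6 4)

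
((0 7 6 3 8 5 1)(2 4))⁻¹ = (0 1 5 8 3 6 7)(2 4)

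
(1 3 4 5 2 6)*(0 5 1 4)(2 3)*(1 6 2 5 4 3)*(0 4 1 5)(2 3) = (0 1)(2 3 4 6)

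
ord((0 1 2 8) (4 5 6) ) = 12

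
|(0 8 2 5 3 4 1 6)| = 8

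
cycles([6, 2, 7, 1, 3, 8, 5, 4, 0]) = (0 6 5 8)(1 2 7 4 3)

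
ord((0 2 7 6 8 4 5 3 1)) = 9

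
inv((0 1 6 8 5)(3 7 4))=(0 5 8 6 1)(3 4 7)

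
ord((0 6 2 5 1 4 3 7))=8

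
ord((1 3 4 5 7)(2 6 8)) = 15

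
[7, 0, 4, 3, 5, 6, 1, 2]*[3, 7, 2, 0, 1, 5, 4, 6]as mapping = [0→6, 1→3, 2→1, 3→0, 4→5, 5→4, 6→7, 7→2]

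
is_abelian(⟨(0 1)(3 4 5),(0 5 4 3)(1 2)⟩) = no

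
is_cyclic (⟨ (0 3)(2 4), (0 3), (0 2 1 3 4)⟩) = no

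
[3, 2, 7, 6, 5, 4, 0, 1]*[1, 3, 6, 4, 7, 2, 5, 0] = [4, 6, 0, 5, 2, 7, 1, 3]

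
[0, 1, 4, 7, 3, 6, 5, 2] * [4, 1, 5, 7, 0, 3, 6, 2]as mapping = [0→4, 1→1, 2→0, 3→2, 4→7, 5→6, 6→3, 7→5]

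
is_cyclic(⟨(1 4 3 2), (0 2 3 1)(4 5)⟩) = no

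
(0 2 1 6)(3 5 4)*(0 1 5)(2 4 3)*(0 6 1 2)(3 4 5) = (0 5 4)(2 3 6)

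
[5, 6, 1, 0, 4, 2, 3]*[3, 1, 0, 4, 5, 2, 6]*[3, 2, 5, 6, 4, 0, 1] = [5, 1, 2, 6, 0, 3, 4]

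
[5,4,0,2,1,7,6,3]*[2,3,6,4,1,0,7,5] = [0,1,2,6,3,5,7,4]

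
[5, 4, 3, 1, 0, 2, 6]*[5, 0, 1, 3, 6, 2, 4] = [2, 6, 3, 0, 5, 1, 4]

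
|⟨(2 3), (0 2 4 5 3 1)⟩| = 24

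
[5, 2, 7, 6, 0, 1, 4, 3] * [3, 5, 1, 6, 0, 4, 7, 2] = [4, 1, 2, 7, 3, 5, 0, 6]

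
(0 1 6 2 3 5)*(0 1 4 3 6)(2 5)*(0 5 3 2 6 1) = (0 4 2 1 5)(3 6)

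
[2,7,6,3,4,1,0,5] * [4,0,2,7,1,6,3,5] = [2,5,3,7,1,0,4,6] 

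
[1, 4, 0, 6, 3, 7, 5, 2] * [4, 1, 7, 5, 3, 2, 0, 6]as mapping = [0→1, 1→3, 2→4, 3→0, 4→5, 5→6, 6→2, 7→7]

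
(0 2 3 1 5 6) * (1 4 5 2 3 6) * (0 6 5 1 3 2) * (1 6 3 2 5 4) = (0 5 2 4 6 3 1)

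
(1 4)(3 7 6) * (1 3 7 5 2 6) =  (1 4 3 5 2 6 7)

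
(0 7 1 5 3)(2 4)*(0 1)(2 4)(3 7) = (0 3 1 5 7)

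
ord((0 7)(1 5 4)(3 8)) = 6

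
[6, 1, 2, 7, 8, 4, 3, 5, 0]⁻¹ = [8, 1, 2, 6, 5, 7, 0, 3, 4]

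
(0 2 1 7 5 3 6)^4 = (0 5 2 3 1 6 7)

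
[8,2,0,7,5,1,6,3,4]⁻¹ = [2,5,1,7,8,4,6,3,0]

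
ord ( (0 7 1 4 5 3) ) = 6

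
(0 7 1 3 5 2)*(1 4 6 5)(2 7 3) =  (0 3 1 2)(4 6 5 7)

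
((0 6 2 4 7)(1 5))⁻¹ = (0 7 4 2 6)(1 5)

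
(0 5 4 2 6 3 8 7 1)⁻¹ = (0 1 7 8 3 6 2 4 5)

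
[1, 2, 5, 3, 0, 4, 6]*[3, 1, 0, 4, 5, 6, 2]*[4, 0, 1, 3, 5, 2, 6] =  [0, 4, 6, 5, 3, 2, 1]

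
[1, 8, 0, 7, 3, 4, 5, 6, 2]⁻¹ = [2, 0, 8, 4, 5, 6, 7, 3, 1]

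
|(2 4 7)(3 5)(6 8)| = 6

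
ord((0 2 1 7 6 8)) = 6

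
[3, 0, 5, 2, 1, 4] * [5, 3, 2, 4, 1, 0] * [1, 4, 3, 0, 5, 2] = [5, 2, 1, 3, 0, 4]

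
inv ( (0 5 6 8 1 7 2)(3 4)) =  (0 2 7 1 8 6 5)(3 4)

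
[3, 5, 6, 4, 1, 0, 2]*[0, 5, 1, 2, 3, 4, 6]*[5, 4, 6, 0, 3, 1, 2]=[6, 3, 2, 0, 1, 5, 4]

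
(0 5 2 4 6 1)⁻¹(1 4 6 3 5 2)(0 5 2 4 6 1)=(0 6 1 3 2 4)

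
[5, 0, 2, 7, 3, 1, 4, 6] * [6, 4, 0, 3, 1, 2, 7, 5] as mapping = [0→2, 1→6, 2→0, 3→5, 4→3, 5→4, 6→1, 7→7] 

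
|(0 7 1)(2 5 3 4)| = 12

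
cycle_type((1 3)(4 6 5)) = 2.3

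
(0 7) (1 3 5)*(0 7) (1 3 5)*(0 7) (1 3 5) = (0 7) 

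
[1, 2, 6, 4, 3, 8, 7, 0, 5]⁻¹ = [7, 0, 1, 4, 3, 8, 2, 6, 5]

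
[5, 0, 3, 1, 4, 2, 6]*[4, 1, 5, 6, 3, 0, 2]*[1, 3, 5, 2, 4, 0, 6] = [1, 4, 6, 3, 2, 0, 5]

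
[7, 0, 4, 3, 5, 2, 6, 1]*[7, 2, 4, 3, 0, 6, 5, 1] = [1, 7, 0, 3, 6, 4, 5, 2]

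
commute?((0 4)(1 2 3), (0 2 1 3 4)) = no:(0 4)(1 2 3)*(0 2 1 3 4) = (2 4), (0 2 1 3 4)*(0 4)(1 2 3) = (0 3)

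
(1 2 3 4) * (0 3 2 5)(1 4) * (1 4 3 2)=(0 2 1 5)(3 4)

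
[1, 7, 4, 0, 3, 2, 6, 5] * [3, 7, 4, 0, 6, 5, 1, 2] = [7, 2, 6, 3, 0, 4, 1, 5]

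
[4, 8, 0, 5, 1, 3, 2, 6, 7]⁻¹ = [2, 4, 6, 5, 0, 3, 7, 8, 1]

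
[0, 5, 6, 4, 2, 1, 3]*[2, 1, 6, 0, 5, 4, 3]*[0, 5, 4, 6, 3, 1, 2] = [4, 3, 6, 1, 2, 5, 0]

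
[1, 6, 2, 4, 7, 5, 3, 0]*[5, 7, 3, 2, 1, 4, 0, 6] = [7, 0, 3, 1, 6, 4, 2, 5]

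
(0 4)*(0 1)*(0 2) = (0 4 1 2)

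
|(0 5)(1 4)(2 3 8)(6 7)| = 6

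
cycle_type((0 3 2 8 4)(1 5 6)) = 3.5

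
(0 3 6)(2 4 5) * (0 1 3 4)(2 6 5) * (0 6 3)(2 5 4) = (0 2 6 1)(3 4 5)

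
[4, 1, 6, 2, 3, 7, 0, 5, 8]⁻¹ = [6, 1, 3, 4, 0, 7, 2, 5, 8]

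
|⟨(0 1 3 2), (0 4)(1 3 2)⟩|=120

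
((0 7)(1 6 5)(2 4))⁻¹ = (0 7)(1 5 6)(2 4)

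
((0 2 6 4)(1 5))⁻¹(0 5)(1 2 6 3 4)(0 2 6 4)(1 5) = (0 5 6 4 3)(1 2)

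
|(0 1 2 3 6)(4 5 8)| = 15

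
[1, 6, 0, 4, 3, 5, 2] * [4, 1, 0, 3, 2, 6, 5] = [1, 5, 4, 2, 3, 6, 0]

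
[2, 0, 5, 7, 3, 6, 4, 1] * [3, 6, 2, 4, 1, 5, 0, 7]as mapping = [0→2, 1→3, 2→5, 3→7, 4→4, 5→0, 6→1, 7→6]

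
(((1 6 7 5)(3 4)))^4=()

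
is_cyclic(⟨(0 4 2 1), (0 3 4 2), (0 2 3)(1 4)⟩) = no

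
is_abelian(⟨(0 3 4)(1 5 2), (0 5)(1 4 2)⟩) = no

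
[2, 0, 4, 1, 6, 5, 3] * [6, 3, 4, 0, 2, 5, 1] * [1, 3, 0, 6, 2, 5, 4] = [2, 4, 0, 6, 3, 5, 1]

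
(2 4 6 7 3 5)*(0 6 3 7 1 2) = (0 6 1 2 4 3 5)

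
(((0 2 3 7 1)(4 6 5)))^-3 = (0 3 1 2 7)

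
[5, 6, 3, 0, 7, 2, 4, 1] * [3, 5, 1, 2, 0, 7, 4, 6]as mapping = [0→7, 1→4, 2→2, 3→3, 4→6, 5→1, 6→0, 7→5]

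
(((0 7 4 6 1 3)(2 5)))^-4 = (0 4 1)(3 7 6)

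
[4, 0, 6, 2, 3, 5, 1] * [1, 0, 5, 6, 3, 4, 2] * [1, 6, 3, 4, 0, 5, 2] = [4, 6, 3, 5, 2, 0, 1]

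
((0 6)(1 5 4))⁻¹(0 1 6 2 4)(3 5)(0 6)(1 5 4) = (0 2 1 6 5)(3 4)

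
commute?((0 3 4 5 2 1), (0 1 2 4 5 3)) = no:(0 3 4 5 2 1)*(0 1 2 4 5 3) = (3 5 4), (0 1 2 4 5 3)*(0 3 4 5 2 1) = (2 5 4)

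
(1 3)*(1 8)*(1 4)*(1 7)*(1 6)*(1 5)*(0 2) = (0 2)(1 3 8 4 7 6 5)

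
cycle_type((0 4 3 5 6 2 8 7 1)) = 9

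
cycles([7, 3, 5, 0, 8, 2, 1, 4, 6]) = (0 7 4 8 6 1 3)(2 5)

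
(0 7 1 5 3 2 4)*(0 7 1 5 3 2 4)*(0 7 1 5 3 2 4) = (0 5 4 1 2 7 3)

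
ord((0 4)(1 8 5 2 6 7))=6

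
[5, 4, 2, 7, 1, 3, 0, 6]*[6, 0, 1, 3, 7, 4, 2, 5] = [4, 7, 1, 5, 0, 3, 6, 2]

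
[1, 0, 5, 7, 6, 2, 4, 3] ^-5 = [1, 0, 5, 7, 6, 2, 4, 3] 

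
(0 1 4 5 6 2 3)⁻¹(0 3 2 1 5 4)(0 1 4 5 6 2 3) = (0 3 4 6 5 1)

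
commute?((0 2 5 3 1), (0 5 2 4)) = no:(0 2 5 3 1)*(0 5 2 4) = (0 4)(1 5 3), (0 5 2 4)*(0 2 5 3 1) = (0 3 1)(2 4)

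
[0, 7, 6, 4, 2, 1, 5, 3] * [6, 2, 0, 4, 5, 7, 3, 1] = [6, 1, 3, 5, 0, 2, 7, 4]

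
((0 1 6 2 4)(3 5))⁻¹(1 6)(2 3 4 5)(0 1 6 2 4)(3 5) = (0 3 4 5)(2 6)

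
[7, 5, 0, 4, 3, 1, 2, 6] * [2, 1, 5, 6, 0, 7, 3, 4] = [4, 7, 2, 0, 6, 1, 5, 3]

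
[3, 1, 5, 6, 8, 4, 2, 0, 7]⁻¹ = [7, 1, 6, 0, 5, 2, 3, 8, 4]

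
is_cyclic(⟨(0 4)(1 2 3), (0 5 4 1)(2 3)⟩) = no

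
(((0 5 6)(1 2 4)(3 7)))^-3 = (3 7)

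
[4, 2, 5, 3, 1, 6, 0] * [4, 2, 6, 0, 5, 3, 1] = [5, 6, 3, 0, 2, 1, 4]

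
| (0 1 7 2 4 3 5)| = 7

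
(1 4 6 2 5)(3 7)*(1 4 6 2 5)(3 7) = (1 6 5 4 2)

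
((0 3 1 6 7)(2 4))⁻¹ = (0 7 6 1 3)(2 4)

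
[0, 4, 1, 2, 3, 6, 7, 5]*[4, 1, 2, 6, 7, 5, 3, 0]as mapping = [0→4, 1→7, 2→1, 3→2, 4→6, 5→3, 6→0, 7→5]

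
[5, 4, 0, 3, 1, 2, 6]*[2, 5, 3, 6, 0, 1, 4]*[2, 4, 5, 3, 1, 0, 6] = [4, 2, 5, 6, 0, 3, 1]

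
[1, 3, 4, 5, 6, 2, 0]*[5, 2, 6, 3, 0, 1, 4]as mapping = [0→2, 1→3, 2→0, 3→1, 4→4, 5→6, 6→5]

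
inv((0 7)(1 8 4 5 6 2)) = (0 7)(1 2 6 5 4 8)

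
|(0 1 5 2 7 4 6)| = 7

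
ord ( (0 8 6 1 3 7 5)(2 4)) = 14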